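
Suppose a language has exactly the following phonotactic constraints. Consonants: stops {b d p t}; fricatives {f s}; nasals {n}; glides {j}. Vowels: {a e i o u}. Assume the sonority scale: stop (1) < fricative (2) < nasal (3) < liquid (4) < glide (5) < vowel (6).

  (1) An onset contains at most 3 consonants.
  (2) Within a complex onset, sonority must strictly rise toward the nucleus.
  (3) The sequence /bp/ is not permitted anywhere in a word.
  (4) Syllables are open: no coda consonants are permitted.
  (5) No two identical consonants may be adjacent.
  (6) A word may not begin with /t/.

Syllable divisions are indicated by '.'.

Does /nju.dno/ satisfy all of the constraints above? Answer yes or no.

yes

/nju.dno/ — σ1 onset /nj/ (3→5 rises), coda /∅/ ok; σ2 onset /dn/ (1→3 rises), coda /∅/ ok → licit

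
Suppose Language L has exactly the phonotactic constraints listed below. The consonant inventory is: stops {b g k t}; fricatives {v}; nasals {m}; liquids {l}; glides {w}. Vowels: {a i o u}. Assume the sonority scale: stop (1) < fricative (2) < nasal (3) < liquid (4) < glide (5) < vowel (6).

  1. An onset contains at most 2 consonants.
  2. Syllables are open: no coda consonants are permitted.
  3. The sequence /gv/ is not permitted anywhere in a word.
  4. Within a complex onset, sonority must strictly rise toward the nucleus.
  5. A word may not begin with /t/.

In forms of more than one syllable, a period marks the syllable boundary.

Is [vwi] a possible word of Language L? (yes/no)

yes

[vwi] — σ1 onset /vw/ (2→5 rises), coda /∅/ ok → phonotactically legal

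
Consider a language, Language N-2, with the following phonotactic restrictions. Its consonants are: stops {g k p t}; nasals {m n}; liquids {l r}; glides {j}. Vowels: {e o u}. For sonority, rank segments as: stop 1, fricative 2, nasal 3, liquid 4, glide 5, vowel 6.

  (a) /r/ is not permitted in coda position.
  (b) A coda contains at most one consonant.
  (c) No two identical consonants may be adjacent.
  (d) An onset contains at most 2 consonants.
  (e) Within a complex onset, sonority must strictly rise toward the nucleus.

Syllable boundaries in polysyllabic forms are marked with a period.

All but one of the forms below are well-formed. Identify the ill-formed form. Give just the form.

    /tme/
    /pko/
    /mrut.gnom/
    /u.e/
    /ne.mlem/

/pko/

/tme/ — σ1 onset /tm/ (1→3 rises), coda /∅/ ok → well-formed
/pko/ — violates constraint (e): syllable 1 onset /pk/: /p/ (stop, 1) → /k/ (stop, 1) does not rise → ill-formed
/mrut.gnom/ — σ1 onset /mr/ (3→4 rises), coda /t/ ok; σ2 onset /gn/ (1→3 rises), coda /m/ ok → well-formed
/u.e/ — σ1 onset /∅/, coda /∅/ ok; σ2 onset /∅/, coda /∅/ ok → well-formed
/ne.mlem/ — σ1 onset /n/, coda /∅/ ok; σ2 onset /ml/ (3→4 rises), coda /m/ ok → well-formed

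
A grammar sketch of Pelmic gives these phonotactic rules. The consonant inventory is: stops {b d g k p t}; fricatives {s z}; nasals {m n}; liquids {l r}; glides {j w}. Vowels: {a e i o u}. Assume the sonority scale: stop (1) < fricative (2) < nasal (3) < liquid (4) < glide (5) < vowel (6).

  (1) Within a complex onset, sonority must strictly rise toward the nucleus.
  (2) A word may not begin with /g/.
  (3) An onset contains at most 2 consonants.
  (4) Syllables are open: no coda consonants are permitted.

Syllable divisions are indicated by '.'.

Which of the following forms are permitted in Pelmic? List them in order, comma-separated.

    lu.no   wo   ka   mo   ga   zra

lu.no, wo, ka, mo, zra

lu.no — σ1 onset /l/, coda /∅/ ok; σ2 onset /n/, coda /∅/ ok → permitted
wo — σ1 onset /w/, coda /∅/ ok → permitted
ka — σ1 onset /k/, coda /∅/ ok → permitted
mo — σ1 onset /m/, coda /∅/ ok → permitted
ga — violates constraint 2: word begins with /g/ → not permitted
zra — σ1 onset /zr/ (2→4 rises), coda /∅/ ok → permitted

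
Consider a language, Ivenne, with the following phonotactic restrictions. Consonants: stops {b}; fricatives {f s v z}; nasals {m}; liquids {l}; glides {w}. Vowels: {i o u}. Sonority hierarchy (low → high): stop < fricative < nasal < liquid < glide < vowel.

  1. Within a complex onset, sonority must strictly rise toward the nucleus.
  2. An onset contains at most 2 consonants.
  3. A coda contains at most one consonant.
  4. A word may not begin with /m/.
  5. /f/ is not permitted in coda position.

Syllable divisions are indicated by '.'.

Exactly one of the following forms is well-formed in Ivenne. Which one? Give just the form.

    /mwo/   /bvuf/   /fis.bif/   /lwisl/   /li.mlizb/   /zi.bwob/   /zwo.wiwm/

/zi.bwob/

/mwo/ — violates constraint 4: word begins with /m/ → ill-formed
/bvuf/ — violates constraint 5: syllable 1 coda contains /f/ → ill-formed
/fis.bif/ — violates constraint 5: syllable 2 coda contains /f/ → ill-formed
/lwisl/ — violates constraint 3: syllable 1 coda /sl/ has 2 consonants (> 1) → ill-formed
/li.mlizb/ — violates constraint 3: syllable 2 coda /zb/ has 2 consonants (> 1) → ill-formed
/zi.bwob/ — σ1 onset /z/, coda /∅/ ok; σ2 onset /bw/ (1→5 rises), coda /b/ ok → well-formed
/zwo.wiwm/ — violates constraint 3: syllable 2 coda /wm/ has 2 consonants (> 1) → ill-formed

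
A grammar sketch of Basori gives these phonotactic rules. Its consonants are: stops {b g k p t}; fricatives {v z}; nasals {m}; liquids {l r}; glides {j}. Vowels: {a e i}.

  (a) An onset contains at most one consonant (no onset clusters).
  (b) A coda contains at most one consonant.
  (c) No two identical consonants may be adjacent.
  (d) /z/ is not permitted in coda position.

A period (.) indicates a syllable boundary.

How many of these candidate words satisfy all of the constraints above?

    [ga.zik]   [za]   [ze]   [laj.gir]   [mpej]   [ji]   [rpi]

[ga.zik] — σ1 onset /g/, coda /∅/ ok; σ2 onset /z/, coda /k/ ok → licit
[za] — σ1 onset /z/, coda /∅/ ok → licit
[ze] — σ1 onset /z/, coda /∅/ ok → licit
[laj.gir] — σ1 onset /l/, coda /j/ ok; σ2 onset /g/, coda /r/ ok → licit
[mpej] — violates constraint (a): syllable 1 onset /mp/ has 2 consonants (> 1) → illicit
[ji] — σ1 onset /j/, coda /∅/ ok → licit
[rpi] — violates constraint (a): syllable 1 onset /rp/ has 2 consonants (> 1) → illicit
Licit: [ga.zik], [za], [ze], [laj.gir], [ji] → 5.

5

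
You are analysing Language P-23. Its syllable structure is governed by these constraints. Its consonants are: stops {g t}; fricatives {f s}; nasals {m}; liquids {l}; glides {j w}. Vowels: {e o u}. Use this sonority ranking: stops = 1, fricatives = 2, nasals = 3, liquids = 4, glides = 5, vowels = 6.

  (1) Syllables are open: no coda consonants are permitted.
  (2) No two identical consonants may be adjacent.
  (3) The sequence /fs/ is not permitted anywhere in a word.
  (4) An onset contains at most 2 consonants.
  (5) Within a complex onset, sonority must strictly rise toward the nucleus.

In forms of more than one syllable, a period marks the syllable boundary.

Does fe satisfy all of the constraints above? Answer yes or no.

fe — σ1 onset /f/, coda /∅/ ok → permitted

yes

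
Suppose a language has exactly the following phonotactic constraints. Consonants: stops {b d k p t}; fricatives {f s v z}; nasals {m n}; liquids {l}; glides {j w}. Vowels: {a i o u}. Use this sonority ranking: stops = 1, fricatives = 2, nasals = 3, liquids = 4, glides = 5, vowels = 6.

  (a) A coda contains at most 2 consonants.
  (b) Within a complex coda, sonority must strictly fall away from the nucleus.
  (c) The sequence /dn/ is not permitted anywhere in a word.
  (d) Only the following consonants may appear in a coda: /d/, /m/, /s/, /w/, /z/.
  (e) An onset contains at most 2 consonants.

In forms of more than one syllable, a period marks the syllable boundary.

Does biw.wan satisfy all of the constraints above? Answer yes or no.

biw.wan — violates constraint (d): syllable 2 coda contains /n/, which is not a licensed coda consonant → phonotactically illegal

no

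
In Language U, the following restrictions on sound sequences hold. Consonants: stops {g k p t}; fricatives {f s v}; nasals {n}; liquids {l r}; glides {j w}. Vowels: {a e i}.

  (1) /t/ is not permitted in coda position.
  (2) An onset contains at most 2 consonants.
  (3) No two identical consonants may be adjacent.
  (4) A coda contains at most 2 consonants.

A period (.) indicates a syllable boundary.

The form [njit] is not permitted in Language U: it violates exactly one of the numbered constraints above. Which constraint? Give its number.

1

[njit]: syllable 1 coda contains /t/.
This is a violation of constraint 1: "/t/ is not permitted in coda position."
The remaining constraints (2, 3, 4) are satisfied.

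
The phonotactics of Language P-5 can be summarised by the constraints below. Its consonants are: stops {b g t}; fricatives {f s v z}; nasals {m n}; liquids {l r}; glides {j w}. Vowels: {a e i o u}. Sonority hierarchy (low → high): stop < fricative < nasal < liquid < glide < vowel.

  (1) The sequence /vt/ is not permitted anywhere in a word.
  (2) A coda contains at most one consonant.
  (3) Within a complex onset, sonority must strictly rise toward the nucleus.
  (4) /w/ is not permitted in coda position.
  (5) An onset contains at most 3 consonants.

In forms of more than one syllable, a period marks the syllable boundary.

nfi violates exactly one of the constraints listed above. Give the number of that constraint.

3

nfi: syllable 1 onset /nf/: /n/ (nasal, 3) → /f/ (fricative, 2) does not rise.
This is a violation of constraint 3: "Within a complex onset, sonority must strictly rise toward the nucleus."
The remaining constraints (1, 2, 4, 5) are satisfied.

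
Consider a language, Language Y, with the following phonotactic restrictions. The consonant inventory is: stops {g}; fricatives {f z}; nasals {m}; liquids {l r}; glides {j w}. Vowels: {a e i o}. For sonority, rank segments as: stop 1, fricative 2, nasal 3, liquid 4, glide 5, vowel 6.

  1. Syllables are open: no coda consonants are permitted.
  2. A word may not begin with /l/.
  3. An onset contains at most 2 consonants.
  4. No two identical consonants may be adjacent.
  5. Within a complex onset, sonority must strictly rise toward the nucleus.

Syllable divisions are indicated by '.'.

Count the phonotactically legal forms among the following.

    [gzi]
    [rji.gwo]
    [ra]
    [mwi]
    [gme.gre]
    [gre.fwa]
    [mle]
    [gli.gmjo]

[gzi] — σ1 onset /gz/ (1→2 rises), coda /∅/ ok → phonotactically legal
[rji.gwo] — σ1 onset /rj/ (4→5 rises), coda /∅/ ok; σ2 onset /gw/ (1→5 rises), coda /∅/ ok → phonotactically legal
[ra] — σ1 onset /r/, coda /∅/ ok → phonotactically legal
[mwi] — σ1 onset /mw/ (3→5 rises), coda /∅/ ok → phonotactically legal
[gme.gre] — σ1 onset /gm/ (1→3 rises), coda /∅/ ok; σ2 onset /gr/ (1→4 rises), coda /∅/ ok → phonotactically legal
[gre.fwa] — σ1 onset /gr/ (1→4 rises), coda /∅/ ok; σ2 onset /fw/ (2→5 rises), coda /∅/ ok → phonotactically legal
[mle] — σ1 onset /ml/ (3→4 rises), coda /∅/ ok → phonotactically legal
[gli.gmjo] — violates constraint 3: syllable 2 onset /gmj/ has 3 consonants (> 2) → phonotactically illegal
Phonotactically legal: [gzi], [rji.gwo], [ra], [mwi], [gme.gre], [gre.fwa], [mle] → 7.

7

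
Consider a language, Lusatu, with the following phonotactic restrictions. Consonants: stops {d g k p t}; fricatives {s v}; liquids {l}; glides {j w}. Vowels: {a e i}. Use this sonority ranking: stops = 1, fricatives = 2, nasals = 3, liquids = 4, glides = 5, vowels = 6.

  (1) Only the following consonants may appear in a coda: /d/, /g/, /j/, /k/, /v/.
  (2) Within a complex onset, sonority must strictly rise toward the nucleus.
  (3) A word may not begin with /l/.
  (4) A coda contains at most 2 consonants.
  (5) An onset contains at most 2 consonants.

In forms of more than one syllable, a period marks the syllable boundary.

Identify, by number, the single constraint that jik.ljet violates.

jik.ljet: syllable 2 coda contains /t/, which is not a licensed coda consonant.
This is a violation of constraint 1: "Only the following consonants may appear in a coda: /d/, /g/, /j/, /k/, /v/."
The remaining constraints (2, 3, 4, 5) are satisfied.

1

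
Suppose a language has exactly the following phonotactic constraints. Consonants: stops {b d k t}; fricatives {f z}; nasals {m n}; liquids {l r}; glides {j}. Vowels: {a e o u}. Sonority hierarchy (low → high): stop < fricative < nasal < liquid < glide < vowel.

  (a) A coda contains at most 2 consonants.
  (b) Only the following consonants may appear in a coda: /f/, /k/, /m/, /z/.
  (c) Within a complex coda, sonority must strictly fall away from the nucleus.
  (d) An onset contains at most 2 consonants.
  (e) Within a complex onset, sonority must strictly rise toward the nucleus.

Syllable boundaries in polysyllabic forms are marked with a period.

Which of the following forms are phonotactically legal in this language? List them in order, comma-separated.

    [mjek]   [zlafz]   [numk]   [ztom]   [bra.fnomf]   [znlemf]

[mjek] — σ1 onset /mj/ (3→5 rises), coda /k/ ok → phonotactically legal
[zlafz] — violates constraint (c): syllable 1 coda /fz/: /f/ (fricative, 2) → /z/ (fricative, 2) does not fall → phonotactically illegal
[numk] — σ1 onset /n/, coda /mk/ (3→1 falls) ok → phonotactically legal
[ztom] — violates constraint (e): syllable 1 onset /zt/: /z/ (fricative, 2) → /t/ (stop, 1) does not rise → phonotactically illegal
[bra.fnomf] — σ1 onset /br/ (1→4 rises), coda /∅/ ok; σ2 onset /fn/ (2→3 rises), coda /mf/ (3→2 falls) ok → phonotactically legal
[znlemf] — violates constraint (d): syllable 1 onset /znl/ has 3 consonants (> 2) → phonotactically illegal

[mjek], [numk], [bra.fnomf]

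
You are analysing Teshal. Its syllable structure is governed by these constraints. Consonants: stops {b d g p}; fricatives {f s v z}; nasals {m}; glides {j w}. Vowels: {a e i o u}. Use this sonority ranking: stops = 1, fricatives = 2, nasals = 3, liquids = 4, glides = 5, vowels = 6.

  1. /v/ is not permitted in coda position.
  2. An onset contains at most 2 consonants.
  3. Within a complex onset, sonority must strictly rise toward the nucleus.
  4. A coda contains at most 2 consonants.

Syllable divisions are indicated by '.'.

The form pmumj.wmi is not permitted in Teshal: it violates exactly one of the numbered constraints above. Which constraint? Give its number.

pmumj.wmi: syllable 2 onset /wm/: /w/ (glide, 5) → /m/ (nasal, 3) does not rise.
This is a violation of constraint 3: "Within a complex onset, sonority must strictly rise toward the nucleus."
The remaining constraints (1, 2, 4) are satisfied.

3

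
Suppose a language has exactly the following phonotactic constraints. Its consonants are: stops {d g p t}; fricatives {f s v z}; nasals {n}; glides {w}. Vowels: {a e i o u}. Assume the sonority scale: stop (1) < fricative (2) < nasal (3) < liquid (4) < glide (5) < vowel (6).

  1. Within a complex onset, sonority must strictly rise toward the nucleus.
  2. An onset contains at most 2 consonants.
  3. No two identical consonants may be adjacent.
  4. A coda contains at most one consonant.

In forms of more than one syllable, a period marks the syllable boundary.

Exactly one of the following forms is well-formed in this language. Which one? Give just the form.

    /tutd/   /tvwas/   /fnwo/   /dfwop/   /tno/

/tutd/ — violates constraint 4: syllable 1 coda /td/ has 2 consonants (> 1) → ill-formed
/tvwas/ — violates constraint 2: syllable 1 onset /tvw/ has 3 consonants (> 2) → ill-formed
/fnwo/ — violates constraint 2: syllable 1 onset /fnw/ has 3 consonants (> 2) → ill-formed
/dfwop/ — violates constraint 2: syllable 1 onset /dfw/ has 3 consonants (> 2) → ill-formed
/tno/ — σ1 onset /tn/ (1→3 rises), coda /∅/ ok → well-formed

/tno/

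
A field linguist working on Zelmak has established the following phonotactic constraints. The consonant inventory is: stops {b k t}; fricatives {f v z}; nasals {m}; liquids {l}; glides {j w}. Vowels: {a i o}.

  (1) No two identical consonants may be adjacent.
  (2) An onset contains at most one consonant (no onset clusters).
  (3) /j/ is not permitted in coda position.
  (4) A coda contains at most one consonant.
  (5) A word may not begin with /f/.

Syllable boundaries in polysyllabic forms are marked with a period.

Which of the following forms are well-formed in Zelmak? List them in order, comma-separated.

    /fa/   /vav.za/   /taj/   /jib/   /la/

/fa/ — violates constraint 5: word begins with /f/ → ill-formed
/vav.za/ — σ1 onset /v/, coda /v/ ok; σ2 onset /z/, coda /∅/ ok → well-formed
/taj/ — violates constraint 3: syllable 1 coda contains /j/ → ill-formed
/jib/ — σ1 onset /j/, coda /b/ ok → well-formed
/la/ — σ1 onset /l/, coda /∅/ ok → well-formed

/vav.za/, /jib/, /la/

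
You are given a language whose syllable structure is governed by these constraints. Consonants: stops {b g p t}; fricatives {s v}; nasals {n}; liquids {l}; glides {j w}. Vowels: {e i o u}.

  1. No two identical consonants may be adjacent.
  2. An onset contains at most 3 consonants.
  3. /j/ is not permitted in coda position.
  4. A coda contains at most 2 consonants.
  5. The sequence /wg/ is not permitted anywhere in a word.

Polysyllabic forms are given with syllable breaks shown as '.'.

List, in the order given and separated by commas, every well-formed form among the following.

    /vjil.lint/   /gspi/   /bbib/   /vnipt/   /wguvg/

/gspi/, /vnipt/

/vjil.lint/ — violates constraint 1: adjacent identical consonants /ll/ → ill-formed
/gspi/ — σ1 onset /gsp/ (3C), coda /∅/ ok → well-formed
/bbib/ — violates constraint 1: adjacent identical consonants /bb/ → ill-formed
/vnipt/ — σ1 onset /vn/ (2C), coda /pt/ (2C) ok → well-formed
/wguvg/ — violates constraint 5: contains banned sequence /wg/ → ill-formed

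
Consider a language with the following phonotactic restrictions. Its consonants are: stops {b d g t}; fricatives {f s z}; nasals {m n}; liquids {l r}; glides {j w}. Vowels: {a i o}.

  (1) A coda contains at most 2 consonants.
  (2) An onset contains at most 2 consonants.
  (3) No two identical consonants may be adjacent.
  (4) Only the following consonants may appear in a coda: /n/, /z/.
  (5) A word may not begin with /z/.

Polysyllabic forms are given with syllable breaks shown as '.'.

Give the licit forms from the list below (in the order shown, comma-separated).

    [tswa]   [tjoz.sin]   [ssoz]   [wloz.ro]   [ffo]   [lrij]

[tjoz.sin], [wloz.ro]

[tswa] — violates constraint 2: syllable 1 onset /tsw/ has 3 consonants (> 2) → illicit
[tjoz.sin] — σ1 onset /tj/ (2C), coda /z/ ok; σ2 onset /s/, coda /n/ ok → licit
[ssoz] — violates constraint 3: adjacent identical consonants /ss/ → illicit
[wloz.ro] — σ1 onset /wl/ (2C), coda /z/ ok; σ2 onset /r/, coda /∅/ ok → licit
[ffo] — violates constraint 3: adjacent identical consonants /ff/ → illicit
[lrij] — violates constraint 4: syllable 1 coda contains /j/, which is not a licensed coda consonant → illicit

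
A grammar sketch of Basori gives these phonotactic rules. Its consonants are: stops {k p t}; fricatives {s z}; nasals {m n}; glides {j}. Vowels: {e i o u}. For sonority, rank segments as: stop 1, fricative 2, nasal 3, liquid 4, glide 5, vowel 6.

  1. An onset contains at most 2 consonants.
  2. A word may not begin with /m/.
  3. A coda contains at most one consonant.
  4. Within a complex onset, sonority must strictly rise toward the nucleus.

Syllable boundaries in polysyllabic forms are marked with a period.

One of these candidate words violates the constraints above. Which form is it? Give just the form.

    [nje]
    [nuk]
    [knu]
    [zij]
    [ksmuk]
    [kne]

[nje] — σ1 onset /nj/ (3→5 rises), coda /∅/ ok → permitted
[nuk] — σ1 onset /n/, coda /k/ ok → permitted
[knu] — σ1 onset /kn/ (1→3 rises), coda /∅/ ok → permitted
[zij] — σ1 onset /z/, coda /j/ ok → permitted
[ksmuk] — violates constraint 1: syllable 1 onset /ksm/ has 3 consonants (> 2) → not permitted
[kne] — σ1 onset /kn/ (1→3 rises), coda /∅/ ok → permitted

[ksmuk]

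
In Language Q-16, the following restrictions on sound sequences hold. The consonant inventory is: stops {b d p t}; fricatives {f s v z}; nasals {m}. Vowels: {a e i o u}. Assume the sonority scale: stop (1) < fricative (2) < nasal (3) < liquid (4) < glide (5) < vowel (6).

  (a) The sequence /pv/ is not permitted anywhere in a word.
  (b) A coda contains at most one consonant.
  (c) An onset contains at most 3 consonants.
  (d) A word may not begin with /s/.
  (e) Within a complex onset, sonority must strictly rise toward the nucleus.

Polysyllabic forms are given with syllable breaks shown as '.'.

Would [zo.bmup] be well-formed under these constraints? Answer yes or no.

yes

[zo.bmup] — σ1 onset /z/, coda /∅/ ok; σ2 onset /bm/ (1→3 rises), coda /p/ ok → well-formed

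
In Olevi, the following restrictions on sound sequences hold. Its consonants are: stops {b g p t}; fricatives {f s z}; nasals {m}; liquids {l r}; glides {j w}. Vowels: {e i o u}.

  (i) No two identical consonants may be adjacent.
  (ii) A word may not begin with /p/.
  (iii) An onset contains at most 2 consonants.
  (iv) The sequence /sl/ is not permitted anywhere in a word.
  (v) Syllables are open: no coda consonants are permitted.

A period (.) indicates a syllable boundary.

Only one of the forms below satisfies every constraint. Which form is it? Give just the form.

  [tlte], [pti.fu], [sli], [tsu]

[tsu]

[tlte] — violates constraint (iii): syllable 1 onset /tlt/ has 3 consonants (> 2) → phonotactically illegal
[pti.fu] — violates constraint (ii): word begins with /p/ → phonotactically illegal
[sli] — violates constraint (iv): contains banned sequence /sl/ → phonotactically illegal
[tsu] — σ1 onset /ts/ (2C), coda /∅/ ok → phonotactically legal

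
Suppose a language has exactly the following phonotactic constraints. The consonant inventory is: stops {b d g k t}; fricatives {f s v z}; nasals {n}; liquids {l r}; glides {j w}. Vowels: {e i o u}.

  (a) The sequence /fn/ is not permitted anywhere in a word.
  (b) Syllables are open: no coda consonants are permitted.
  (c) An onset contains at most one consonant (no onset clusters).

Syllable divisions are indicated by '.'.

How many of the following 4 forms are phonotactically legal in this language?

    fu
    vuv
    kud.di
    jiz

fu — σ1 onset /f/, coda /∅/ ok → phonotactically legal
vuv — violates constraint (b): syllable 1 coda /v/ has 1 consonant (> 0) → phonotactically illegal
kud.di — violates constraint (b): syllable 1 coda /d/ has 1 consonant (> 0) → phonotactically illegal
jiz — violates constraint (b): syllable 1 coda /z/ has 1 consonant (> 0) → phonotactically illegal
Phonotactically legal: fu → 1.

1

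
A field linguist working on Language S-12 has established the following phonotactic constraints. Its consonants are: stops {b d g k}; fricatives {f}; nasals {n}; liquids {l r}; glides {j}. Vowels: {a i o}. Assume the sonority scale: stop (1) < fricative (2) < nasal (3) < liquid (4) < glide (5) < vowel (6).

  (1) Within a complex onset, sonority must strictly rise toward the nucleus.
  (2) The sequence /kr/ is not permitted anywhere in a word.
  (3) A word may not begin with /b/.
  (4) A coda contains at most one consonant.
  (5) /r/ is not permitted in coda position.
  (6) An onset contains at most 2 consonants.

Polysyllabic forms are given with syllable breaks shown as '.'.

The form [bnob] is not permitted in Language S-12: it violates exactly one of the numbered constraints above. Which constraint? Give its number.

[bnob]: word begins with /b/.
This is a violation of constraint 3: "A word may not begin with /b/."
The remaining constraints (1, 2, 4, 5, 6) are satisfied.

3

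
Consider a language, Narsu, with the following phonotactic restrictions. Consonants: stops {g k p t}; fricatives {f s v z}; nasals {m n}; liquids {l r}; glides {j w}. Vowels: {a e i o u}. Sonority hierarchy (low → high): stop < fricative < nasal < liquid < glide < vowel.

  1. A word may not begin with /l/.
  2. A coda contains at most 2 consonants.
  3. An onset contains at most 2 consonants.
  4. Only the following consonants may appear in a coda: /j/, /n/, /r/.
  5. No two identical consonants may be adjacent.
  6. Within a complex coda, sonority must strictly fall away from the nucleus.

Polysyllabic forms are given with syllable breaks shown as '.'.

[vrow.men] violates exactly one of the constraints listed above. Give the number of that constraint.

4

[vrow.men]: syllable 1 coda contains /w/, which is not a licensed coda consonant.
This is a violation of constraint 4: "Only the following consonants may appear in a coda: /j/, /n/, /r/."
The remaining constraints (1, 2, 3, 5, 6) are satisfied.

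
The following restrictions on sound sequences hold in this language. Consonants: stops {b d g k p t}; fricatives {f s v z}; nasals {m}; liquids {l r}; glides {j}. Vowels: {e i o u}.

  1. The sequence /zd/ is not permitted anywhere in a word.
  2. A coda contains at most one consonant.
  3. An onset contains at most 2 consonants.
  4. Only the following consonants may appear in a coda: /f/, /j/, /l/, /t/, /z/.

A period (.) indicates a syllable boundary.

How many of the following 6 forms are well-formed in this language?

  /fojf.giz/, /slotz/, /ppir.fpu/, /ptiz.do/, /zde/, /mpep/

/fojf.giz/ — violates constraint 2: syllable 1 coda /jf/ has 2 consonants (> 1) → ill-formed
/slotz/ — violates constraint 2: syllable 1 coda /tz/ has 2 consonants (> 1) → ill-formed
/ppir.fpu/ — violates constraint 4: syllable 1 coda contains /r/, which is not a licensed coda consonant → ill-formed
/ptiz.do/ — violates constraint 1: contains banned sequence /zd/ → ill-formed
/zde/ — violates constraint 1: contains banned sequence /zd/ → ill-formed
/mpep/ — violates constraint 4: syllable 1 coda contains /p/, which is not a licensed coda consonant → ill-formed
No form is well-formed → 0.

0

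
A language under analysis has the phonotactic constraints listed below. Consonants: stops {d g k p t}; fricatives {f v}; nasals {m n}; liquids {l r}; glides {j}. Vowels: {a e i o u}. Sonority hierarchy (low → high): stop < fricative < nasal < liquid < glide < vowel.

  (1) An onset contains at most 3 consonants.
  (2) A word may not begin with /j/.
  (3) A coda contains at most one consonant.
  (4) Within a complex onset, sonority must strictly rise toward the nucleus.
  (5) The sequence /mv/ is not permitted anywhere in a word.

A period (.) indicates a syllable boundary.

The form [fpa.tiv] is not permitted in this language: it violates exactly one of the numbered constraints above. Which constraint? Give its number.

[fpa.tiv]: syllable 1 onset /fp/: /f/ (fricative, 2) → /p/ (stop, 1) does not rise.
This is a violation of constraint 4: "Within a complex onset, sonority must strictly rise toward the nucleus."
The remaining constraints (1, 2, 3, 5) are satisfied.

4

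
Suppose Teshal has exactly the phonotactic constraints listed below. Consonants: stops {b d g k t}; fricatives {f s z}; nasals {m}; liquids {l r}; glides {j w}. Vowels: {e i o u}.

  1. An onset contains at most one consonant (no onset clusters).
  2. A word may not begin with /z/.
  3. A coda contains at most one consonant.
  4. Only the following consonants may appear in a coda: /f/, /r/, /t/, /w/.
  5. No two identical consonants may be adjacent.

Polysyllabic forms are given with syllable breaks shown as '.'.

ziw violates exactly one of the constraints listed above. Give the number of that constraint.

2

ziw: word begins with /z/.
This is a violation of constraint 2: "A word may not begin with /z/."
The remaining constraints (1, 3, 4, 5) are satisfied.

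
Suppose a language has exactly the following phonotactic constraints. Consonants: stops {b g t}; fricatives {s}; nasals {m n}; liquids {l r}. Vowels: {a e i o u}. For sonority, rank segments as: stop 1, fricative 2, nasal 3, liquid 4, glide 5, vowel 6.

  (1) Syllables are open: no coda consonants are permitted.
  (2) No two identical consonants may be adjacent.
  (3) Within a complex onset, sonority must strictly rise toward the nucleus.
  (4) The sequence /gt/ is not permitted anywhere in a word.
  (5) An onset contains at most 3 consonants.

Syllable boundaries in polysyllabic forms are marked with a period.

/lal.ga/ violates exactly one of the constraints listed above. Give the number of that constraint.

1

/lal.ga/: syllable 1 coda /l/ has 1 consonant (> 0).
This is a violation of constraint 1: "Syllables are open: no coda consonants are permitted."
The remaining constraints (2, 3, 4, 5) are satisfied.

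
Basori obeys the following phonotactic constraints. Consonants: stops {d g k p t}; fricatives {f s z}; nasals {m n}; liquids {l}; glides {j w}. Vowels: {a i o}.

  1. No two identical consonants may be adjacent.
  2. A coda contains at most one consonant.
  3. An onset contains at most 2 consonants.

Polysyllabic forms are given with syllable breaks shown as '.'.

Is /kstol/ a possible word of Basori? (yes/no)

no

/kstol/ — violates constraint 3: syllable 1 onset /kst/ has 3 consonants (> 2) → phonotactically illegal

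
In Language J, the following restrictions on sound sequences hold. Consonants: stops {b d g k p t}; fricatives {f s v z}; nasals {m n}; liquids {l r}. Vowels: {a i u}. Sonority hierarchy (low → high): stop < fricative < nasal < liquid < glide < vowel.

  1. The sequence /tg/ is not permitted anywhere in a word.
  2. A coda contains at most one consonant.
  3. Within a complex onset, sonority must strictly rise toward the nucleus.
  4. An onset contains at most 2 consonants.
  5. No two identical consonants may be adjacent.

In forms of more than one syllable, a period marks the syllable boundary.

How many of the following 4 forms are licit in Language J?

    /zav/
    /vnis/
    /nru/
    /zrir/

4

/zav/ — σ1 onset /z/, coda /v/ ok → licit
/vnis/ — σ1 onset /vn/ (2→3 rises), coda /s/ ok → licit
/nru/ — σ1 onset /nr/ (3→4 rises), coda /∅/ ok → licit
/zrir/ — σ1 onset /zr/ (2→4 rises), coda /r/ ok → licit
Licit: /zav/, /vnis/, /nru/, /zrir/ → 4.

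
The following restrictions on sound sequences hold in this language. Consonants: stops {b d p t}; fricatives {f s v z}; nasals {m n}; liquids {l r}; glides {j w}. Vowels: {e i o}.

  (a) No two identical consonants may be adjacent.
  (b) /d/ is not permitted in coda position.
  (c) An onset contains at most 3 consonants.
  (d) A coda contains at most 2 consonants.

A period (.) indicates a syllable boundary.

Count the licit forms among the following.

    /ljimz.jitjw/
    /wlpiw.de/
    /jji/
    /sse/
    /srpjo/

1

/ljimz.jitjw/ — violates constraint (d): syllable 2 coda /tjw/ has 3 consonants (> 2) → illicit
/wlpiw.de/ — σ1 onset /wlp/ (3C), coda /w/ ok; σ2 onset /d/, coda /∅/ ok → licit
/jji/ — violates constraint (a): adjacent identical consonants /jj/ → illicit
/sse/ — violates constraint (a): adjacent identical consonants /ss/ → illicit
/srpjo/ — violates constraint (c): syllable 1 onset /srpj/ has 4 consonants (> 3) → illicit
Licit: /wlpiw.de/ → 1.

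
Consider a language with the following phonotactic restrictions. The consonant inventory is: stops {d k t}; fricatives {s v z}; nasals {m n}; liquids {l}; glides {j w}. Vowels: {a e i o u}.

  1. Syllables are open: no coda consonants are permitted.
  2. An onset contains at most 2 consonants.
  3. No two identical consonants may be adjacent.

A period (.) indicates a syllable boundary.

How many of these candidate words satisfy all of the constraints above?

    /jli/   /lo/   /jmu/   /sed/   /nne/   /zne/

4

/jli/ — σ1 onset /jl/ (2C), coda /∅/ ok → permitted
/lo/ — σ1 onset /l/, coda /∅/ ok → permitted
/jmu/ — σ1 onset /jm/ (2C), coda /∅/ ok → permitted
/sed/ — violates constraint 1: syllable 1 coda /d/ has 1 consonant (> 0) → not permitted
/nne/ — violates constraint 3: adjacent identical consonants /nn/ → not permitted
/zne/ — σ1 onset /zn/ (2C), coda /∅/ ok → permitted
Permitted: /jli/, /lo/, /jmu/, /zne/ → 4.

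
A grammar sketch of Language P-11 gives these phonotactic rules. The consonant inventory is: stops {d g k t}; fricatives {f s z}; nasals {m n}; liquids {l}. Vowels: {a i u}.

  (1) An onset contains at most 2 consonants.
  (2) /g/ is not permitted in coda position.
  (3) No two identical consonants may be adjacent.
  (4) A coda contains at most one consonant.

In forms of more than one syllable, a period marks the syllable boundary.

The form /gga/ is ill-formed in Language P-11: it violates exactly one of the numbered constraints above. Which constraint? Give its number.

3

/gga/: adjacent identical consonants /gg/.
This is a violation of constraint 3: "No two identical consonants may be adjacent."
The remaining constraints (1, 2, 4) are satisfied.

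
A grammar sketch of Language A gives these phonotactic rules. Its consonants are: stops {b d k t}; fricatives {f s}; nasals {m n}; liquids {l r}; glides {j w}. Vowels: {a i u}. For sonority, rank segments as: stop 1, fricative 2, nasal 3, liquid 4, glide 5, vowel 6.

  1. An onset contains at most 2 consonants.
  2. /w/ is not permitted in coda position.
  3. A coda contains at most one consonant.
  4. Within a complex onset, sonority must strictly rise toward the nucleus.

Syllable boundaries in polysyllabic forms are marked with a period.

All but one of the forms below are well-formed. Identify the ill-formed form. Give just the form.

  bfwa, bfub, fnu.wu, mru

bfwa

bfwa — violates constraint 1: syllable 1 onset /bfw/ has 3 consonants (> 2) → ill-formed
bfub — σ1 onset /bf/ (1→2 rises), coda /b/ ok → well-formed
fnu.wu — σ1 onset /fn/ (2→3 rises), coda /∅/ ok; σ2 onset /w/, coda /∅/ ok → well-formed
mru — σ1 onset /mr/ (3→4 rises), coda /∅/ ok → well-formed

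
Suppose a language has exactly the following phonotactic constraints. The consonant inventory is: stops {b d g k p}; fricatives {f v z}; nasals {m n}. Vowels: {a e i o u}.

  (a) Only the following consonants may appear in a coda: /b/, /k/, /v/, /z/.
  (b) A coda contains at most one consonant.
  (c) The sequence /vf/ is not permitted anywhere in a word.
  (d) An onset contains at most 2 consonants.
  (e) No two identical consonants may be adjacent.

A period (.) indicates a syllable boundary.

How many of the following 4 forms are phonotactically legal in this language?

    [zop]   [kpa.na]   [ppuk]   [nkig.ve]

[zop] — violates constraint (a): syllable 1 coda contains /p/, which is not a licensed coda consonant → phonotactically illegal
[kpa.na] — σ1 onset /kp/ (2C), coda /∅/ ok; σ2 onset /n/, coda /∅/ ok → phonotactically legal
[ppuk] — violates constraint (e): adjacent identical consonants /pp/ → phonotactically illegal
[nkig.ve] — violates constraint (a): syllable 1 coda contains /g/, which is not a licensed coda consonant → phonotactically illegal
Phonotactically legal: [kpa.na] → 1.

1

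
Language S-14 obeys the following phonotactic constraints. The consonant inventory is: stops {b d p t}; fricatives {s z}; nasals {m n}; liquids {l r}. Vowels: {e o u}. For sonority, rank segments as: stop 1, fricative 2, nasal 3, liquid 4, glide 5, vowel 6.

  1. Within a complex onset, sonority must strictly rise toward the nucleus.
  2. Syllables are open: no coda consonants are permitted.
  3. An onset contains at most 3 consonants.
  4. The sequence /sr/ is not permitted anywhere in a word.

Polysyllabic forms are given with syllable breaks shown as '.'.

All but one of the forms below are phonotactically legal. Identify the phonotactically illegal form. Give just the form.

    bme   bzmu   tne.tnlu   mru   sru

bme — σ1 onset /bm/ (1→3 rises), coda /∅/ ok → phonotactically legal
bzmu — σ1 onset /bzm/ (1→2→3 rises), coda /∅/ ok → phonotactically legal
tne.tnlu — σ1 onset /tn/ (1→3 rises), coda /∅/ ok; σ2 onset /tnl/ (1→3→4 rises), coda /∅/ ok → phonotactically legal
mru — σ1 onset /mr/ (3→4 rises), coda /∅/ ok → phonotactically legal
sru — violates constraint 4: contains banned sequence /sr/ → phonotactically illegal

sru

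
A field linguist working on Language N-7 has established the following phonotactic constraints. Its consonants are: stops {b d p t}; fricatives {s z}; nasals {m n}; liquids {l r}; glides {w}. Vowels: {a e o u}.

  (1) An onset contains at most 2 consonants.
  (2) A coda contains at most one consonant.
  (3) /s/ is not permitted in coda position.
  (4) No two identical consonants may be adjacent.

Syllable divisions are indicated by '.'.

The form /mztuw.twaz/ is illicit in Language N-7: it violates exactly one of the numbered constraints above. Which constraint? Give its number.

/mztuw.twaz/: syllable 1 onset /mzt/ has 3 consonants (> 2).
This is a violation of constraint 1: "An onset contains at most 2 consonants."
The remaining constraints (2, 3, 4) are satisfied.

1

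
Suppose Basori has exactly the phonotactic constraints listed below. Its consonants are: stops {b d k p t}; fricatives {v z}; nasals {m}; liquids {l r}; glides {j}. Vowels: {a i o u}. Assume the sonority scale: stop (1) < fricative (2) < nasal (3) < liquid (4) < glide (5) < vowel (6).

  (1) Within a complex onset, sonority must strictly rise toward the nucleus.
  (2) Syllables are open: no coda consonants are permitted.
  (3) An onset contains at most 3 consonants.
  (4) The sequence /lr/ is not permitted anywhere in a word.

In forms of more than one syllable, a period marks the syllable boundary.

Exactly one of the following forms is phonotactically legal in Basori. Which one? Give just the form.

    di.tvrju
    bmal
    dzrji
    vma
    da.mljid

vma

di.tvrju — violates constraint 3: syllable 2 onset /tvrj/ has 4 consonants (> 3) → phonotactically illegal
bmal — violates constraint 2: syllable 1 coda /l/ has 1 consonant (> 0) → phonotactically illegal
dzrji — violates constraint 3: syllable 1 onset /dzrj/ has 4 consonants (> 3) → phonotactically illegal
vma — σ1 onset /vm/ (2→3 rises), coda /∅/ ok → phonotactically legal
da.mljid — violates constraint 2: syllable 2 coda /d/ has 1 consonant (> 0) → phonotactically illegal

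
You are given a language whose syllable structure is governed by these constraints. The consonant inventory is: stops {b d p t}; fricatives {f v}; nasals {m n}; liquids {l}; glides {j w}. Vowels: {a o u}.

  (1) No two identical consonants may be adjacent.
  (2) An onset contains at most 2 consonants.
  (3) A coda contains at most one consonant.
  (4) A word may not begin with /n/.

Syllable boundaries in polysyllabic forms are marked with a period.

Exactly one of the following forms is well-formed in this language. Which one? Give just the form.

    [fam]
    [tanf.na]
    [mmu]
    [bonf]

[fam] — σ1 onset /f/, coda /m/ ok → well-formed
[tanf.na] — violates constraint 3: syllable 1 coda /nf/ has 2 consonants (> 1) → ill-formed
[mmu] — violates constraint 1: adjacent identical consonants /mm/ → ill-formed
[bonf] — violates constraint 3: syllable 1 coda /nf/ has 2 consonants (> 1) → ill-formed

[fam]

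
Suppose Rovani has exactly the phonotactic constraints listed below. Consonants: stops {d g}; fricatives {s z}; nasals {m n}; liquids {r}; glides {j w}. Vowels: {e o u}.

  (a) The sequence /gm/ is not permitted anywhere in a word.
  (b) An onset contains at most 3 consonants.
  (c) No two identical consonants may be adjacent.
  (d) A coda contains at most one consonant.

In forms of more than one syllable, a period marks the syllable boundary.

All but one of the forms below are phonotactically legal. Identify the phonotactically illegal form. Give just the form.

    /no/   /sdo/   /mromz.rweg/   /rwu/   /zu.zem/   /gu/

/no/ — σ1 onset /n/, coda /∅/ ok → phonotactically legal
/sdo/ — σ1 onset /sd/ (2C), coda /∅/ ok → phonotactically legal
/mromz.rweg/ — violates constraint (d): syllable 1 coda /mz/ has 2 consonants (> 1) → phonotactically illegal
/rwu/ — σ1 onset /rw/ (2C), coda /∅/ ok → phonotactically legal
/zu.zem/ — σ1 onset /z/, coda /∅/ ok; σ2 onset /z/, coda /m/ ok → phonotactically legal
/gu/ — σ1 onset /g/, coda /∅/ ok → phonotactically legal

/mromz.rweg/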